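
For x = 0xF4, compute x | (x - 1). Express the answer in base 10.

x = 11110100 = 244
x - 1 = 11110011
OR    = 11110111 = 247
(x | (x - 1) sets all bits below the lowest set bit.)

247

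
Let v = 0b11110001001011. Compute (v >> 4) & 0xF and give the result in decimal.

4

v = 11110001001011
Shift right by 4: 1111000100
Mask low 4 bits: 0100 = 4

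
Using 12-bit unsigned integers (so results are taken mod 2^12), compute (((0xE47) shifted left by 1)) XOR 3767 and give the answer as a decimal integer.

0xE47 = 111001000111
→ shifted left by 1 (mod 2^12) → 110010001110 = 3214
3767 = 111010110111
→ XOR → 001000111001 = 569

569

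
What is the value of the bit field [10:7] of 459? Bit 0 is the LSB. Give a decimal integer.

v = 00111001011
Shift right by 7: 0011
Mask low 4 bits: 0011 = 3

3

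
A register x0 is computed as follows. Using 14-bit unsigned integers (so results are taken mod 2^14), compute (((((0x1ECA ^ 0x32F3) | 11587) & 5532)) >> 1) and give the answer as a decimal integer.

652

0x1ECA = 01111011001010
0x32F3 = 11001011110011
→ ^ → 10110000111001 = 11321
11587 = 10110101000011
→ | → 10110101111011 = 11643
5532 = 01010110011100
→ & → 00010100011000 = 1304
→ >> 1 → 00001010001100 = 652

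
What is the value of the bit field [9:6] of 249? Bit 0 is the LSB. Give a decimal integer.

3

v = 0011111001
Shift right by 6: 0011
Mask low 4 bits: 0011 = 3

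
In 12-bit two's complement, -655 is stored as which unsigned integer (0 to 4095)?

655 in 12 bits: 001010001111
Invert: 110101110000
Add 1:  110101110001 = 3441
(Check: 2^12 - 655 = 4096 - 655 = 3441.)

3441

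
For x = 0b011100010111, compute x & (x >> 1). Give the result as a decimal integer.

771

x = 11100010111 = 1815
x>>1 = 01110001011
AND  = 01100000011 = 771
(x & (x >> 1) has a 1 wherever x has two consecutive 1 bits.)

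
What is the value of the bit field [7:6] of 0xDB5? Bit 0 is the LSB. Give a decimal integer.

v = 0110110110101
Shift right by 6: 0110110
Mask low 2 bits: 10 = 2

2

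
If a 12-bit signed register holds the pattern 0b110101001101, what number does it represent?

-691

pattern = 110101001101 (MSB is 1 ⇒ negative)
Invert: 001010110010, add 1 → 001010110011 = 691, so the value is -691.
(Equivalently: 3405 - 2^12 = 3405 - 4096 = -691.)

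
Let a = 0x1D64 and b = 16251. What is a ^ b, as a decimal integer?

8735

0x1D64 = 01110101100100
16251 = 11111101111011
XOR → 10001000011111 = 8735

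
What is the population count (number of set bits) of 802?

4

802 = 1100100010
Count the 1s: 1 + 1 + 1 + 1 = 4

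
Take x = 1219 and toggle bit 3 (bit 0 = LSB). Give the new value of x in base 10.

1227

x = 10011000011
bit 3 is currently 0; toggle it via x ^ (1 << 3) = x ^ 8
→ 10011001011 = 1227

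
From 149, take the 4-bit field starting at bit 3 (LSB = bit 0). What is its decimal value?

v = 10010101
Shift right by 3: 10010
Mask low 4 bits: 0010 = 2

2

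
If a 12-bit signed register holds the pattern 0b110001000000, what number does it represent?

pattern = 110001000000 (MSB is 1 ⇒ negative)
Invert: 001110111111, add 1 → 001111000000 = 960, so the value is -960.
(Equivalently: 3136 - 2^12 = 3136 - 4096 = -960.)

-960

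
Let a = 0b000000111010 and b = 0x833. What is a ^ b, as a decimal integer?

2057

a = 000000111010
0x833 = 100000110011
XOR → 100000001001 = 2057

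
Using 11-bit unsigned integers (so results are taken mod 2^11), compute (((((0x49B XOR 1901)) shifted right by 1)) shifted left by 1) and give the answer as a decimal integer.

0x49B = 10010011011
1901 = 11101101101
→ XOR → 01111110110 = 1014
→ shifted right by 1 → 00111111011 = 507
→ shifted left by 1 (mod 2^11) → 01111110110 = 1014

1014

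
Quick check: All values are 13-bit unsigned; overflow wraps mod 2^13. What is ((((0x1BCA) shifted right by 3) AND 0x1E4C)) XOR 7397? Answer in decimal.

0x1BCA = 1101111001010
→ shifted right by 3 → 0001101111001 = 889
0x1E4C = 1111001001100
→ AND → 0001001001000 = 584
7397 = 1110011100101
→ XOR → 1111010101101 = 7853

7853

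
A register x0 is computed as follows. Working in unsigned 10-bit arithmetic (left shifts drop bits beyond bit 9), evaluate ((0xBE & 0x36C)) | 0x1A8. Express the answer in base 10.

428

0xBE = 0010111110
0x36C = 1101101100
→ & → 0000101100 = 44
0x1A8 = 0110101000
→ | → 0110101100 = 428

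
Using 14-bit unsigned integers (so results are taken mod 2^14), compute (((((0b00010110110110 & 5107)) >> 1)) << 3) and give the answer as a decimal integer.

0b00010110110110 = 00010110110110
5107 = 01001111110011
→ & → 00000110110010 = 434
→ >> 1 → 00000011011001 = 217
→ << 3 (mod 2^14) → 00011011001000 = 1736

1736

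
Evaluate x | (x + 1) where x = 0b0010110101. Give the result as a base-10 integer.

x = 10110101 = 181
x + 1 = 10110110
OR    = 10110111 = 183
(x | (x + 1) sets the lowest cleared bit.)

183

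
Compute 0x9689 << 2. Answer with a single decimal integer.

154148

0x9689 = 001001011010001001
shift left by 2 → 100101101000100100 = 154148
(equivalently, 38537 × 2^2 = 38537 × 4)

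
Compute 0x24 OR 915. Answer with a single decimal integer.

0x24 = 0000100100
915 = 1110010011
 OR → 1110110111 = 951

951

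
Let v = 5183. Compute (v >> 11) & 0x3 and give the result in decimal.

2

v = 001010000111111
Shift right by 11: 0010
Mask low 2 bits: 10 = 2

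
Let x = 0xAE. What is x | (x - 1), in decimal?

x = 10101110 = 174
x - 1 = 10101101
OR    = 10101111 = 175
(x | (x - 1) sets all bits below the lowest set bit.)

175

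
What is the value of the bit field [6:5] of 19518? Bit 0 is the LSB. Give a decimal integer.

1

v = 0100110000111110
Shift right by 5: 01001100001
Mask low 2 bits: 01 = 1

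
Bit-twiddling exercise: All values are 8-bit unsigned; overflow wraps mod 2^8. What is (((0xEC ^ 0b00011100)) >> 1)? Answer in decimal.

120

0xEC = 11101100
0b00011100 = 00011100
→ ^ → 11110000 = 240
→ >> 1 → 01111000 = 120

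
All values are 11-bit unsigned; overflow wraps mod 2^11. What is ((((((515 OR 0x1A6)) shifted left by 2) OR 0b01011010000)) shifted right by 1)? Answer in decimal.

878

515 = 01000000011
0x1A6 = 00110100110
→ OR → 01110100111 = 935
→ shifted left by 2 (mod 2^11) → 11010011100 = 1692
0b01011010000 = 01011010000
→ OR → 11011011100 = 1756
→ shifted right by 1 → 01101101110 = 878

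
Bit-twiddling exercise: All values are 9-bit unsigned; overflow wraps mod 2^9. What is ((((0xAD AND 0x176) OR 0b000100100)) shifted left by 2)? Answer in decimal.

144

0xAD = 010101101
0x176 = 101110110
→ AND → 000100100 = 36
0b000100100 = 000100100
→ OR → 000100100 = 36
→ shifted left by 2 (mod 2^9) → 010010000 = 144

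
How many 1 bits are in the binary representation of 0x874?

0x874 = 100001110100
Count the 1s: 1 + 1 + 1 + 1 + 1 = 5

5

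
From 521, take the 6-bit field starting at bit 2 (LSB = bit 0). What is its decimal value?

v = 01000001001
Shift right by 2: 010000010
Mask low 6 bits: 000010 = 2

2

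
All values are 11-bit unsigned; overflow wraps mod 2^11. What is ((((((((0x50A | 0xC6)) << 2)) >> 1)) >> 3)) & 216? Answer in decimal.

80

0x50A = 10100001010
0xC6 = 00011000110
→ | → 10111001110 = 1486
→ << 2 (mod 2^11) → 11100111000 = 1848
→ >> 1 → 01110011100 = 924
→ >> 3 → 00001110011 = 115
216 = 00011011000
→ & → 00001010000 = 80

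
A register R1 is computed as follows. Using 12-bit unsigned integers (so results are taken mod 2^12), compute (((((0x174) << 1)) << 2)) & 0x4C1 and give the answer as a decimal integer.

128

0x174 = 000101110100
→ << 1 (mod 2^12) → 001011101000 = 744
→ << 2 (mod 2^12) → 101110100000 = 2976
0x4C1 = 010011000001
→ & → 000010000000 = 128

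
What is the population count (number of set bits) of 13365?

13365 = 11010000110101
Count the 1s: 1 + 1 + 1 + 1 + 1 + 1 + 1 = 7

7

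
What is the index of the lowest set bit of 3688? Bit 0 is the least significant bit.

3688 = 111001101000
Trailing zeros: 3, so the lowest set bit is bit 3 (value 8).

3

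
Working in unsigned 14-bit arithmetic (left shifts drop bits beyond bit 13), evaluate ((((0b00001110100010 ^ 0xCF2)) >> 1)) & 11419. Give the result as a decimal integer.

0b00001110100010 = 00001110100010
0xCF2 = 00110011110010
→ ^ → 00111101010000 = 3920
→ >> 1 → 00011110101000 = 1960
11419 = 10110010011011
→ & → 00010010001000 = 1160

1160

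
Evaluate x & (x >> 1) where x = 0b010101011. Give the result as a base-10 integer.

1

x = 10101011 = 171
x>>1 = 01010101
AND  = 00000001 = 1
(x & (x >> 1) has a 1 wherever x has two consecutive 1 bits.)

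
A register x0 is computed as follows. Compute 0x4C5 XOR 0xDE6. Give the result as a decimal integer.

0x4C5 = 010011000101
0xDE6 = 110111100110
XOR → 100100100011 = 2339

2339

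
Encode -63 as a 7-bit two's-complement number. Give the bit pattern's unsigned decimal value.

65

63 in 7 bits: 0111111
Invert: 1000000
Add 1:  1000001 = 65
(Check: 2^7 - 63 = 128 - 63 = 65.)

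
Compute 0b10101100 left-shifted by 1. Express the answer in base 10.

344

x = 010101100
shift left by 1 → 101011000 = 344
(equivalently, 172 × 2^1 = 172 × 2)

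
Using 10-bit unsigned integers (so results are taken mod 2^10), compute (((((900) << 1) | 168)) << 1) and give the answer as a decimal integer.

900 = 1110000100
→ << 1 (mod 2^10) → 1100001000 = 776
168 = 0010101000
→ | → 1110101000 = 936
→ << 1 (mod 2^10) → 1101010000 = 848

848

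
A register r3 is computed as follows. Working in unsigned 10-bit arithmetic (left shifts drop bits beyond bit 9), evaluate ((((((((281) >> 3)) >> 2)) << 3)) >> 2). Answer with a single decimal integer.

16

281 = 0100011001
→ >> 3 → 0000100011 = 35
→ >> 2 → 0000001000 = 8
→ << 3 (mod 2^10) → 0001000000 = 64
→ >> 2 → 0000010000 = 16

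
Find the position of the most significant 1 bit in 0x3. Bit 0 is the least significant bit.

1

0x3 = 11
The topmost 1 is at position 1 (since 2^1 = 2 ≤ 3 < 4).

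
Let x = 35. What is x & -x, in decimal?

x = 100011 = 35
-x (two's complement) = …011101
AND   = 000001 = 1
(x & -x isolates the lowest set bit of x.)

1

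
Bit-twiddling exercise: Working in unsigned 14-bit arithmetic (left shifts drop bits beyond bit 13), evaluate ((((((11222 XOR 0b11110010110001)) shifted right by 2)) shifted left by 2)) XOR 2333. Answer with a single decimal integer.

11222 = 10101111010110
0b11110010110001 = 11110010110001
→ XOR → 01011101100111 = 5991
→ shifted right by 2 → 00010111011001 = 1497
→ shifted left by 2 (mod 2^14) → 01011101100100 = 5988
2333 = 00100100011101
→ XOR → 01111001111001 = 7801

7801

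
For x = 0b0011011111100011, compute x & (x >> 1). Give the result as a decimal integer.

5089

x = 11011111100011 = 14307
x>>1 = 01101111110001
AND  = 01001111100001 = 5089
(x & (x >> 1) has a 1 wherever x has two consecutive 1 bits.)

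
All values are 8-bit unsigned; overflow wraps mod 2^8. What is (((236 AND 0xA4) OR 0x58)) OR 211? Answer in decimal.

236 = 11101100
0xA4 = 10100100
→ AND → 10100100 = 164
0x58 = 01011000
→ OR → 11111100 = 252
211 = 11010011
→ OR → 11111111 = 255

255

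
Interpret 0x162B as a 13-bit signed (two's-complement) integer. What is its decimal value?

-2517

pattern = 1011000101011 (MSB is 1 ⇒ negative)
Invert: 0100111010100, add 1 → 0100111010101 = 2517, so the value is -2517.
(Equivalently: 5675 - 2^13 = 5675 - 8192 = -2517.)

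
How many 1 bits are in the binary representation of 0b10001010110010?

n = 10001010110010
Count the 1s: 1 + 1 + 1 + 1 + 1 + 1 = 6

6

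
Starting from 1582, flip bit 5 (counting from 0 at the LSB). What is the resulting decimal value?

1550

x = 11000101110
bit 5 is currently 1; toggle it via x ^ (1 << 5) = x ^ 32
→ 11000001110 = 1550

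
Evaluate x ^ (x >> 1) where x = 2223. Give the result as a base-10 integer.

3320

x = 100010101111 = 2223
x>>1 = 010001010111
XOR  = 110011111000 = 3320
(x ^ (x >> 1) gives the standard binary-reflected Gray code of x.)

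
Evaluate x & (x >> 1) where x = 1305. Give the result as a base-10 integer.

x = 10100011001 = 1305
x>>1 = 01010001100
AND  = 00000001000 = 8
(x & (x >> 1) has a 1 wherever x has two consecutive 1 bits.)

8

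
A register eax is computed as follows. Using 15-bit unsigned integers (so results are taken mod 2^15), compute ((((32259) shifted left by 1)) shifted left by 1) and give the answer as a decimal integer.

32259 = 111111000000011
→ shifted left by 1 (mod 2^15) → 111110000000110 = 31750
→ shifted left by 1 (mod 2^15) → 111100000001100 = 30732

30732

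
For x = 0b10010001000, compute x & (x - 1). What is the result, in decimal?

1152

x = 10010001000 = 1160
x - 1 = 10010000111
AND   = 10010000000 = 1152
(x & (x - 1) clears the lowest set bit of x.)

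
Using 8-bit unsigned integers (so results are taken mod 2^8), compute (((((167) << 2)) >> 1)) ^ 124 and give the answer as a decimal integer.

167 = 10100111
→ << 2 (mod 2^8) → 10011100 = 156
→ >> 1 → 01001110 = 78
124 = 01111100
→ ^ → 00110010 = 50

50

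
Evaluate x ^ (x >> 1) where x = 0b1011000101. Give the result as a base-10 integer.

935

x = 1011000101 = 709
x>>1 = 0101100010
XOR  = 1110100111 = 935
(x ^ (x >> 1) gives the standard binary-reflected Gray code of x.)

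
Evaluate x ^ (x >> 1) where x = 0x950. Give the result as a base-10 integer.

x = 100101010000 = 2384
x>>1 = 010010101000
XOR  = 110111111000 = 3576
(x ^ (x >> 1) gives the standard binary-reflected Gray code of x.)

3576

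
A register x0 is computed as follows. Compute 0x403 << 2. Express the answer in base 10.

4108

0x403 = 0010000000011
shift left by 2 → 1000000001100 = 4108
(equivalently, 1027 × 2^2 = 1027 × 4)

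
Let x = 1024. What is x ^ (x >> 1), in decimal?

x = 10000000000 = 1024
x>>1 = 01000000000
XOR  = 11000000000 = 1536
(x ^ (x >> 1) gives the standard binary-reflected Gray code of x.)

1536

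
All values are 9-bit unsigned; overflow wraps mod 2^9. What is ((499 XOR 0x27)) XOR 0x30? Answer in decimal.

484

499 = 111110011
0x27 = 000100111
→ XOR → 111010100 = 468
0x30 = 000110000
→ XOR → 111100100 = 484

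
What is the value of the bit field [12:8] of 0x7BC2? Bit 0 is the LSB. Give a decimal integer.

27

v = 111101111000010
Shift right by 8: 1111011
Mask low 5 bits: 11011 = 27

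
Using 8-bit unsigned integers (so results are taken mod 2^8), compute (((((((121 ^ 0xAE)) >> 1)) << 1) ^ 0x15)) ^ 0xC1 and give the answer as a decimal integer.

2

121 = 01111001
0xAE = 10101110
→ ^ → 11010111 = 215
→ >> 1 → 01101011 = 107
→ << 1 (mod 2^8) → 11010110 = 214
0x15 = 00010101
→ ^ → 11000011 = 195
0xC1 = 11000001
→ ^ → 00000010 = 2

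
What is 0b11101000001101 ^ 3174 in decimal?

13931

a = 11101000001101
3174 = 00110001100110
XOR → 11011001101011 = 13931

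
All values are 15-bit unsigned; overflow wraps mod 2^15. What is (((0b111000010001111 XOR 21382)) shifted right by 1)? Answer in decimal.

4484

0b111000010001111 = 111000010001111
21382 = 101001110000110
→ XOR → 010001100001001 = 8969
→ shifted right by 1 → 001000110000100 = 4484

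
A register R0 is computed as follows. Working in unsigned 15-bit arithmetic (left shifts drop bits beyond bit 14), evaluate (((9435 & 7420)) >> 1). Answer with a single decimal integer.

620

9435 = 010010011011011
7420 = 001110011111100
→ & → 000010011011000 = 1240
→ >> 1 → 000001001101100 = 620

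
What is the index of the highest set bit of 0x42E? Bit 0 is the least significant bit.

0x42E = 10000101110
The topmost 1 is at position 10 (since 2^10 = 1024 ≤ 1070 < 2048).

10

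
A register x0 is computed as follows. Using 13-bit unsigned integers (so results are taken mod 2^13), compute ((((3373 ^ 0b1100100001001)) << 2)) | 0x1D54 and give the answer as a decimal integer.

7636

3373 = 0110100101101
0b1100100001001 = 1100100001001
→ ^ → 1010000100100 = 5156
→ << 2 (mod 2^13) → 1000010010000 = 4240
0x1D54 = 1110101010100
→ | → 1110111010100 = 7636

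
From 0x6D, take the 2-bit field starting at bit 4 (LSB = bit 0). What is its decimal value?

2

v = 001101101
Shift right by 4: 00110
Mask low 2 bits: 10 = 2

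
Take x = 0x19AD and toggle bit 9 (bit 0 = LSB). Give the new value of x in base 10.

7085

x = 1100110101101
bit 9 is currently 0; toggle it via x ^ (1 << 9) = x ^ 512
→ 1101110101101 = 7085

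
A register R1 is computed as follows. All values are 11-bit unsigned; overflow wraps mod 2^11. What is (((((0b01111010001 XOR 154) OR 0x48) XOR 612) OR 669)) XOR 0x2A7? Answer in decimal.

0b01111010001 = 01111010001
154 = 00010011010
→ XOR → 01101001011 = 843
0x48 = 00001001000
→ OR → 01101001011 = 843
612 = 01001100100
→ XOR → 00100101111 = 303
669 = 01010011101
→ OR → 01110111111 = 959
0x2A7 = 01010100111
→ XOR → 00100011000 = 280

280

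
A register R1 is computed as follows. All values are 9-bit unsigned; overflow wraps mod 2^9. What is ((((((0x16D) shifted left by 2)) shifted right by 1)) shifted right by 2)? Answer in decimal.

0x16D = 101101101
→ shifted left by 2 (mod 2^9) → 110110100 = 436
→ shifted right by 1 → 011011010 = 218
→ shifted right by 2 → 000110110 = 54

54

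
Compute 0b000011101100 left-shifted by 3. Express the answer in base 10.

x = 00011101100
shift left by 3 → 11101100000 = 1888
(equivalently, 236 × 2^3 = 236 × 8)

1888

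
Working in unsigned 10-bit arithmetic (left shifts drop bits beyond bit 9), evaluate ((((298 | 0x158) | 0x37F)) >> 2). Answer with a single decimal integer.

298 = 0100101010
0x158 = 0101011000
→ | → 0101111010 = 378
0x37F = 1101111111
→ | → 1101111111 = 895
→ >> 2 → 0011011111 = 223

223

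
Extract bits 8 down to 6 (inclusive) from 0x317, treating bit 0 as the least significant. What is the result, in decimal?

4

v = 1100010111
Shift right by 6: 1100
Mask low 3 bits: 100 = 4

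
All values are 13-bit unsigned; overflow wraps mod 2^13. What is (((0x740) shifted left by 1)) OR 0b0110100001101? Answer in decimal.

3981

0x740 = 0011101000000
→ shifted left by 1 (mod 2^13) → 0111010000000 = 3712
0b0110100001101 = 0110100001101
→ OR → 0111110001101 = 3981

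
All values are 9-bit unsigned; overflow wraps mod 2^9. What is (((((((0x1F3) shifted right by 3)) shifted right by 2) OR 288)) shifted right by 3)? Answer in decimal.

37

0x1F3 = 111110011
→ shifted right by 3 → 000111110 = 62
→ shifted right by 2 → 000001111 = 15
288 = 100100000
→ OR → 100101111 = 303
→ shifted right by 3 → 000100101 = 37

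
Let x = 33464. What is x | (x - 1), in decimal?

33471

x = 1000001010111000 = 33464
x - 1 = 1000001010110111
OR    = 1000001010111111 = 33471
(x | (x - 1) sets all bits below the lowest set bit.)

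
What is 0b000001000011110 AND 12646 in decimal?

a = 00001000011110
12646 = 11000101100110
AND → 00000000000110 = 6

6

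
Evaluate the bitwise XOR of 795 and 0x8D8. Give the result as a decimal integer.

3011

795 = 001100011011
0x8D8 = 100011011000
XOR → 101111000011 = 3011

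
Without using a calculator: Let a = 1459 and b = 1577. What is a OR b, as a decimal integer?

1459 = 10110110011
1577 = 11000101001
 OR → 11110111011 = 1979

1979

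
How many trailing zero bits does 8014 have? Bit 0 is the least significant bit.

8014 = 1111101001110
Trailing zeros: 1, so the lowest set bit is bit 1 (value 2).

1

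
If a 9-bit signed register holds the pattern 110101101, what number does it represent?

-83

pattern = 110101101 (MSB is 1 ⇒ negative)
Invert: 001010010, add 1 → 001010011 = 83, so the value is -83.
(Equivalently: 429 - 2^9 = 429 - 512 = -83.)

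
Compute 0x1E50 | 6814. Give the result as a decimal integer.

0x1E50 = 1111001010000
6814 = 1101010011110
 OR → 1111011011110 = 7902

7902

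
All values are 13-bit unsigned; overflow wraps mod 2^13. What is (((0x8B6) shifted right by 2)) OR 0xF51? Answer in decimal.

3965

0x8B6 = 0100010110110
→ shifted right by 2 → 0001000101101 = 557
0xF51 = 0111101010001
→ OR → 0111101111101 = 3965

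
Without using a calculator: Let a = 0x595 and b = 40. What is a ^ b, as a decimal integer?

1469

0x595 = 10110010101
40 = 00000101000
XOR → 10110111101 = 1469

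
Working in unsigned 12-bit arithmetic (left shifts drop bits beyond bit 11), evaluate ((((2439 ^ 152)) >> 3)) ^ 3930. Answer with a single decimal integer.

3705

2439 = 100110000111
152 = 000010011000
→ ^ → 100100011111 = 2335
→ >> 3 → 000100100011 = 291
3930 = 111101011010
→ ^ → 111001111001 = 3705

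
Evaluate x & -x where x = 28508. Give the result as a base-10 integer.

4

x = 110111101011100 = 28508
-x (two's complement) = …001000010100100
AND   = 000000000000100 = 4
(x & -x isolates the lowest set bit of x.)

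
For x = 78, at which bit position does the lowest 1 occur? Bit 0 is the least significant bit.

78 = 1001110
Trailing zeros: 1, so the lowest set bit is bit 1 (value 2).

1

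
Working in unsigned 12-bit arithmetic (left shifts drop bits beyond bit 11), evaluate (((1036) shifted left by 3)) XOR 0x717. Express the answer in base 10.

1911

1036 = 010000001100
→ shifted left by 3 (mod 2^12) → 000001100000 = 96
0x717 = 011100010111
→ XOR → 011101110111 = 1911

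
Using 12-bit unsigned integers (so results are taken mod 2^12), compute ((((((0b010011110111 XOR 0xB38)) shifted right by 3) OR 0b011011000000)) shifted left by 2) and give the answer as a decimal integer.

4068

0b010011110111 = 010011110111
0xB38 = 101100111000
→ XOR → 111111001111 = 4047
→ shifted right by 3 → 000111111001 = 505
0b011011000000 = 011011000000
→ OR → 011111111001 = 2041
→ shifted left by 2 (mod 2^12) → 111111100100 = 4068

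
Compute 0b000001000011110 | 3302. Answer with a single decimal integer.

a = 001000011110
3302 = 110011100110
 OR → 111011111110 = 3838

3838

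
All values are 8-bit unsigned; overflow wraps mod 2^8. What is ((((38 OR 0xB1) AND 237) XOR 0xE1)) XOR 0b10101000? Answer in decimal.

38 = 00100110
0xB1 = 10110001
→ OR → 10110111 = 183
237 = 11101101
→ AND → 10100101 = 165
0xE1 = 11100001
→ XOR → 01000100 = 68
0b10101000 = 10101000
→ XOR → 11101100 = 236

236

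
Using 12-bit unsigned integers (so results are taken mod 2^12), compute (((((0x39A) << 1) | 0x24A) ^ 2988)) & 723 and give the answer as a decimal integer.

0x39A = 001110011010
→ << 1 (mod 2^12) → 011100110100 = 1844
0x24A = 001001001010
→ | → 011101111110 = 1918
2988 = 101110101100
→ ^ → 110011010010 = 3282
723 = 001011010011
→ & → 000011010010 = 210

210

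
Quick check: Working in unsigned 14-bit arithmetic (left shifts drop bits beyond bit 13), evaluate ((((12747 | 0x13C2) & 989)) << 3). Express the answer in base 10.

12747 = 11000111001011
0x13C2 = 01001111000010
→ | → 11001111001011 = 13259
989 = 00001111011101
→ & → 00001111001001 = 969
→ << 3 (mod 2^14) → 01111001001000 = 7752

7752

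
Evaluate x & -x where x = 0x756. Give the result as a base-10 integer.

2

x = 11101010110 = 1878
-x (two's complement) = …00010101010
AND   = 00000000010 = 2
(x & -x isolates the lowest set bit of x.)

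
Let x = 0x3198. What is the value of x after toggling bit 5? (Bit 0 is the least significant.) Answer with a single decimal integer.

x = 011000110011000
bit 5 is currently 0; toggle it via x ^ (1 << 5) = x ^ 32
→ 011000110111000 = 12728

12728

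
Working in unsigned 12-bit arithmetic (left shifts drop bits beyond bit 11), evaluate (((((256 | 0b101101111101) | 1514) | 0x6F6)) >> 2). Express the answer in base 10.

1023

256 = 000100000000
0b101101111101 = 101101111101
→ | → 101101111101 = 2941
1514 = 010111101010
→ | → 111111111111 = 4095
0x6F6 = 011011110110
→ | → 111111111111 = 4095
→ >> 2 → 001111111111 = 1023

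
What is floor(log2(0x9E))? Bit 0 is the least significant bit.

0x9E = 10011110
The topmost 1 is at position 7 (since 2^7 = 128 ≤ 158 < 256).

7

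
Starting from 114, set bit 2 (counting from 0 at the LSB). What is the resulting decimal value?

118

x = 01110010
bit 2 is currently 0; set it via x | (1 << 2) = x | 4
→ 01110110 = 118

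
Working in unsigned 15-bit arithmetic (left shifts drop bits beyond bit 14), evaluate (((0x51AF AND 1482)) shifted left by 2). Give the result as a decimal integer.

1576

0x51AF = 101000110101111
1482 = 000010111001010
→ AND → 000000110001010 = 394
→ shifted left by 2 (mod 2^15) → 000011000101000 = 1576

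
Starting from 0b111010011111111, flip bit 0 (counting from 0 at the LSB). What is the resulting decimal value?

x = 111010011111111
bit 0 is currently 1; toggle it via x ^ (1 << 0) = x ^ 1
→ 111010011111110 = 29950

29950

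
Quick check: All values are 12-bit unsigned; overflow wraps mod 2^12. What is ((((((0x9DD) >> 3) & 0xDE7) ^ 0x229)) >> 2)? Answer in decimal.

0x9DD = 100111011101
→ >> 3 → 000100111011 = 315
0xDE7 = 110111100111
→ & → 000100100011 = 291
0x229 = 001000101001
→ ^ → 001100001010 = 778
→ >> 2 → 000011000010 = 194

194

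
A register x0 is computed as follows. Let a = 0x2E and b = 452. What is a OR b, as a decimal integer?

494

0x2E = 000101110
452 = 111000100
 OR → 111101110 = 494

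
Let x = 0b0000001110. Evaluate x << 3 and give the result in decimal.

112

x = 0001110
shift left by 3 → 1110000 = 112
(equivalently, 14 × 2^3 = 14 × 8)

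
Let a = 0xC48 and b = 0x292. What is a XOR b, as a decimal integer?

3802

0xC48 = 110001001000
0x292 = 001010010010
XOR → 111011011010 = 3802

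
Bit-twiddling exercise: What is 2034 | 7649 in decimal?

2034 = 0011111110010
7649 = 1110111100001
 OR → 1111111110011 = 8179

8179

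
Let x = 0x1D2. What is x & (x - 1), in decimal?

x = 111010010 = 466
x - 1 = 111010001
AND   = 111010000 = 464
(x & (x - 1) clears the lowest set bit of x.)

464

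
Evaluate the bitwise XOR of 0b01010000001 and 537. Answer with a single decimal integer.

a = 1010000001
537 = 1000011001
XOR → 0010011000 = 152

152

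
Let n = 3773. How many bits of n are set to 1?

3773 = 111010111101
Count the 1s: 1 + 1 + 1 + 1 + 1 + 1 + 1 + 1 + 1 = 9

9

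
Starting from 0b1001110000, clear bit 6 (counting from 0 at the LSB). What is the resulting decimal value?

x = 1001110000
bit 6 is currently 1; clear it via x & ~(1 << 6) = x & ~64
→ 1000110000 = 560

560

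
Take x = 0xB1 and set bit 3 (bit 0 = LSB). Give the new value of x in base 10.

x = 10110001
bit 3 is currently 0; set it via x | (1 << 3) = x | 8
→ 10111001 = 185

185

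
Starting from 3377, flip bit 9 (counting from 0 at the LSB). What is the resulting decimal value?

3889

x = 110100110001
bit 9 is currently 0; toggle it via x ^ (1 << 9) = x ^ 512
→ 111100110001 = 3889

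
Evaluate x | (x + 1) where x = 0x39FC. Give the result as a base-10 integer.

14845

x = 11100111111100 = 14844
x + 1 = 11100111111101
OR    = 11100111111101 = 14845
(x | (x + 1) sets the lowest cleared bit.)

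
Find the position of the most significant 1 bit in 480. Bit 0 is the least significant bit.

480 = 111100000
The topmost 1 is at position 8 (since 2^8 = 256 ≤ 480 < 512).

8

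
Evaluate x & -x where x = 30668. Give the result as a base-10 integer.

4

x = 111011111001100 = 30668
-x (two's complement) = …000100000110100
AND   = 000000000000100 = 4
(x & -x isolates the lowest set bit of x.)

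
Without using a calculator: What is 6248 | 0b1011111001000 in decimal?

8168

6248 = 1100001101000
b = 1011111001000
 OR → 1111111101000 = 8168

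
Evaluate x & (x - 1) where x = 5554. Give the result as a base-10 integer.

x = 1010110110010 = 5554
x - 1 = 1010110110001
AND   = 1010110110000 = 5552
(x & (x - 1) clears the lowest set bit of x.)

5552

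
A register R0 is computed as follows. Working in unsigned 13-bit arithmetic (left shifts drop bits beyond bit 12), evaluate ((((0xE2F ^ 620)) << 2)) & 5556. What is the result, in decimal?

0xE2F = 0111000101111
620 = 0001001101100
→ ^ → 0110001000011 = 3139
→ << 2 (mod 2^13) → 1000100001100 = 4364
5556 = 1010110110100
→ & → 1000100000100 = 4356

4356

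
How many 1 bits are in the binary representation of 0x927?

0x927 = 100100100111
Count the 1s: 1 + 1 + 1 + 1 + 1 + 1 = 6

6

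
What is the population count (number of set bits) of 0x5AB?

7

0x5AB = 10110101011
Count the 1s: 1 + 1 + 1 + 1 + 1 + 1 + 1 = 7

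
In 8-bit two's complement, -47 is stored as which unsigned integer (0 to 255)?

209

47 in 8 bits: 00101111
Invert: 11010000
Add 1:  11010001 = 209
(Check: 2^8 - 47 = 256 - 47 = 209.)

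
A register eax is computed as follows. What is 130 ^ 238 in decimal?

108

130 = 10000010
238 = 11101110
XOR → 01101100 = 108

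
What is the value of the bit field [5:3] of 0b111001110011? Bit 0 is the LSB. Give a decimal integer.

6

v = 111001110011
Shift right by 3: 111001110
Mask low 3 bits: 110 = 6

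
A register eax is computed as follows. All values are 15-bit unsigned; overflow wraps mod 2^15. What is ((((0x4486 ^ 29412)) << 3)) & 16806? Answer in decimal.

0x4486 = 100010010000110
29412 = 111001011100100
→ ^ → 011011001100010 = 13922
→ << 3 (mod 2^15) → 011001100010000 = 13072
16806 = 100000110100110
→ & → 000000100000000 = 256

256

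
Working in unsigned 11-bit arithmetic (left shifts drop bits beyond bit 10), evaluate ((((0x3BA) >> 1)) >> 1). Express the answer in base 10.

238

0x3BA = 01110111010
→ >> 1 → 00111011101 = 477
→ >> 1 → 00011101110 = 238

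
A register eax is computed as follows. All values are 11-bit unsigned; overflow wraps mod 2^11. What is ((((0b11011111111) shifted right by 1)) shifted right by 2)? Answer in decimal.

0b11011111111 = 11011111111
→ shifted right by 1 → 01101111111 = 895
→ shifted right by 2 → 00011011111 = 223

223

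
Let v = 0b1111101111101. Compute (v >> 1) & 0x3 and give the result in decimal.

v = 1111101111101
Shift right by 1: 111110111110
Mask low 2 bits: 10 = 2

2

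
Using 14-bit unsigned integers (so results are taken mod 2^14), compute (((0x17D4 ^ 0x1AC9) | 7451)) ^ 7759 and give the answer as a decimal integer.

848

0x17D4 = 01011111010100
0x1AC9 = 01101011001001
→ ^ → 00110100011101 = 3357
7451 = 01110100011011
→ | → 01110100011111 = 7455
7759 = 01111001001111
→ ^ → 00001101010000 = 848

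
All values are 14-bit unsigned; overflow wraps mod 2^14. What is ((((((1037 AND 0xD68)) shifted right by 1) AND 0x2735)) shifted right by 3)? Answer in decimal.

64

1037 = 00010000001101
0xD68 = 00110101101000
→ AND → 00010000001000 = 1032
→ shifted right by 1 → 00001000000100 = 516
0x2735 = 10011100110101
→ AND → 00001000000100 = 516
→ shifted right by 3 → 00000001000000 = 64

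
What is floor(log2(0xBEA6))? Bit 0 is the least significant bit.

15

0xBEA6 = 1011111010100110
The topmost 1 is at position 15 (since 2^15 = 32768 ≤ 48806 < 65536).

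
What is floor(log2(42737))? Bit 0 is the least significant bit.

42737 = 1010011011110001
The topmost 1 is at position 15 (since 2^15 = 32768 ≤ 42737 < 65536).

15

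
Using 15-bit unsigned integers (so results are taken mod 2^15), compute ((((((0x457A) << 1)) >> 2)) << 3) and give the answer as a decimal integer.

5608

0x457A = 100010101111010
→ << 1 (mod 2^15) → 000101011110100 = 2804
→ >> 2 → 000001010111101 = 701
→ << 3 (mod 2^15) → 001010111101000 = 5608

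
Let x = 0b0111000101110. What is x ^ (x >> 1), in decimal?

2361

x = 111000101110 = 3630
x>>1 = 011100010111
XOR  = 100100111001 = 2361
(x ^ (x >> 1) gives the standard binary-reflected Gray code of x.)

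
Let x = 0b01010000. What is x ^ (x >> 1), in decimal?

x = 1010000 = 80
x>>1 = 0101000
XOR  = 1111000 = 120
(x ^ (x >> 1) gives the standard binary-reflected Gray code of x.)

120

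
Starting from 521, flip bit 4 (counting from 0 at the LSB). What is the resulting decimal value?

537

x = 1000001001
bit 4 is currently 0; toggle it via x ^ (1 << 4) = x ^ 16
→ 1000011001 = 537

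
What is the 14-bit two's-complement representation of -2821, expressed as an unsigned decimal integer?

2821 in 14 bits: 00101100000101
Invert: 11010011111010
Add 1:  11010011111011 = 13563
(Check: 2^14 - 2821 = 16384 - 2821 = 13563.)

13563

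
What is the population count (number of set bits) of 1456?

5

1456 = 10110110000
Count the 1s: 1 + 1 + 1 + 1 + 1 = 5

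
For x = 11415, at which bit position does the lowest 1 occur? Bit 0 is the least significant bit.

0

11415 = 10110010010111
Trailing zeros: 0, so the lowest set bit is bit 0 (value 1).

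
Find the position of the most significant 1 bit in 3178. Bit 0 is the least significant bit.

11

3178 = 110001101010
The topmost 1 is at position 11 (since 2^11 = 2048 ≤ 3178 < 4096).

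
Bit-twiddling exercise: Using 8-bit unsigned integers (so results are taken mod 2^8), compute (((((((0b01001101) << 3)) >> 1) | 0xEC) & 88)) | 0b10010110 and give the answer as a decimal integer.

0b01001101 = 01001101
→ << 3 (mod 2^8) → 01101000 = 104
→ >> 1 → 00110100 = 52
0xEC = 11101100
→ | → 11111100 = 252
88 = 01011000
→ & → 01011000 = 88
0b10010110 = 10010110
→ | → 11011110 = 222

222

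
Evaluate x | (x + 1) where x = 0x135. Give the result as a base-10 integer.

x = 100110101 = 309
x + 1 = 100110110
OR    = 100110111 = 311
(x | (x + 1) sets the lowest cleared bit.)

311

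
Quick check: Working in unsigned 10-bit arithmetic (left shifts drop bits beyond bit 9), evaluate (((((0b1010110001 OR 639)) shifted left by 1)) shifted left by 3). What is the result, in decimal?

0b1010110001 = 1010110001
639 = 1001111111
→ OR → 1011111111 = 767
→ shifted left by 1 (mod 2^10) → 0111111110 = 510
→ shifted left by 3 (mod 2^10) → 1111110000 = 1008

1008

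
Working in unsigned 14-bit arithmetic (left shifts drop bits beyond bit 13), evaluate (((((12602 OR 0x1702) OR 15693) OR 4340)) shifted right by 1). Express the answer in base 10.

8191

12602 = 11000100111010
0x1702 = 01011100000010
→ OR → 11011100111010 = 14138
15693 = 11110101001101
→ OR → 11111101111111 = 16255
4340 = 01000011110100
→ OR → 11111111111111 = 16383
→ shifted right by 1 → 01111111111111 = 8191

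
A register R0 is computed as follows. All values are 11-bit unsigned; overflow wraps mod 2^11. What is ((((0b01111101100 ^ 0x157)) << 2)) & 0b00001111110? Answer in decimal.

0b01111101100 = 01111101100
0x157 = 00101010111
→ ^ → 01010111011 = 699
→ << 2 (mod 2^11) → 01011101100 = 748
0b00001111110 = 00001111110
→ & → 00001101100 = 108

108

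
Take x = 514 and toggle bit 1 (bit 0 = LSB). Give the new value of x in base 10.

x = 01000000010
bit 1 is currently 1; toggle it via x ^ (1 << 1) = x ^ 2
→ 01000000000 = 512

512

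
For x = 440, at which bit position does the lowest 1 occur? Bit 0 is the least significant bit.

440 = 110111000
Trailing zeros: 3, so the lowest set bit is bit 3 (value 8).

3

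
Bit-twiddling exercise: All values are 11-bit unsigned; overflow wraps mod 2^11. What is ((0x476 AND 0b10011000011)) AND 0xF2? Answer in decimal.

66

0x476 = 10001110110
0b10011000011 = 10011000011
→ AND → 10001000010 = 1090
0xF2 = 00011110010
→ AND → 00001000010 = 66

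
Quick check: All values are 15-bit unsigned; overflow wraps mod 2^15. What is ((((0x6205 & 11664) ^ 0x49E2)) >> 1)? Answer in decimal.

13553

0x6205 = 110001000000101
11664 = 010110110010000
→ & → 010000000000000 = 8192
0x49E2 = 100100111100010
→ ^ → 110100111100010 = 27106
→ >> 1 → 011010011110001 = 13553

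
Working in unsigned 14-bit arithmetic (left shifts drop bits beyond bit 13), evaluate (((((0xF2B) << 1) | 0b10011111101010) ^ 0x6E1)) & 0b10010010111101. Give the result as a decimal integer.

8221

0xF2B = 00111100101011
→ << 1 (mod 2^14) → 01111001010110 = 7766
0b10011111101010 = 10011111101010
→ | → 11111111111110 = 16382
0x6E1 = 00011011100001
→ ^ → 11100100011111 = 14623
0b10010010111101 = 10010010111101
→ & → 10000000011101 = 8221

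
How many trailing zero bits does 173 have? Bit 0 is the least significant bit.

0

173 = 10101101
Trailing zeros: 0, so the lowest set bit is bit 0 (value 1).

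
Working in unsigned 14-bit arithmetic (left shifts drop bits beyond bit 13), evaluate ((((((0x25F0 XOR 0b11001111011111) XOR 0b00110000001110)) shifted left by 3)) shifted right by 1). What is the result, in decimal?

0x25F0 = 10010111110000
0b11001111011111 = 11001111011111
→ XOR → 01011000101111 = 5679
0b00110000001110 = 00110000001110
→ XOR → 01101000100001 = 6689
→ shifted left by 3 (mod 2^14) → 01000100001000 = 4360
→ shifted right by 1 → 00100010000100 = 2180

2180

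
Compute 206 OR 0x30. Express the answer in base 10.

254

206 = 11001110
0x30 = 00110000
 OR → 11111110 = 254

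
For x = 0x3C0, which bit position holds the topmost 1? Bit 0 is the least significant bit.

0x3C0 = 1111000000
The topmost 1 is at position 9 (since 2^9 = 512 ≤ 960 < 1024).

9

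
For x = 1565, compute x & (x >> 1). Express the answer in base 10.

x = 11000011101 = 1565
x>>1 = 01100001110
AND  = 01000001100 = 524
(x & (x >> 1) has a 1 wherever x has two consecutive 1 bits.)

524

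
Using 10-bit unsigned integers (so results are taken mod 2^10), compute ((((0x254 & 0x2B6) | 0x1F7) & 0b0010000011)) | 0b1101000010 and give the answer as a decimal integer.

963

0x254 = 1001010100
0x2B6 = 1010110110
→ & → 1000010100 = 532
0x1F7 = 0111110111
→ | → 1111110111 = 1015
0b0010000011 = 0010000011
→ & → 0010000011 = 131
0b1101000010 = 1101000010
→ | → 1111000011 = 963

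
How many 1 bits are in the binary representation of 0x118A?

0x118A = 1000110001010
Count the 1s: 1 + 1 + 1 + 1 + 1 = 5

5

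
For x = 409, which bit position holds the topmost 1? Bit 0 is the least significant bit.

409 = 110011001
The topmost 1 is at position 8 (since 2^8 = 256 ≤ 409 < 512).

8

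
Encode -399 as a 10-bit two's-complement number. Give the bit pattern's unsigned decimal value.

625

399 in 10 bits: 0110001111
Invert: 1001110000
Add 1:  1001110001 = 625
(Check: 2^10 - 399 = 1024 - 399 = 625.)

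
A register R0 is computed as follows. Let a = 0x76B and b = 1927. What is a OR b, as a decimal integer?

0x76B = 11101101011
1927 = 11110000111
 OR → 11111101111 = 2031

2031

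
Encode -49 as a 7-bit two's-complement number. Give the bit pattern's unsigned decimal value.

49 in 7 bits: 0110001
Invert: 1001110
Add 1:  1001111 = 79
(Check: 2^7 - 49 = 128 - 49 = 79.)

79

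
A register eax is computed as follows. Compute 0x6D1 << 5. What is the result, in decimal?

55840

0x6D1 = 0000011011010001
shift left by 5 → 1101101000100000 = 55840
(equivalently, 1745 × 2^5 = 1745 × 32)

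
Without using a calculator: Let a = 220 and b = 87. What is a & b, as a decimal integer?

220 = 11011100
87 = 01010111
AND → 01010100 = 84

84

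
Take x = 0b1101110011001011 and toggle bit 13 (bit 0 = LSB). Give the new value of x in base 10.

64715

x = 1101110011001011
bit 13 is currently 0; toggle it via x ^ (1 << 13) = x ^ 8192
→ 1111110011001011 = 64715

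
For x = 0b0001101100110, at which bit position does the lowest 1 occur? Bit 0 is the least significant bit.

1

0b0001101100110 = 1101100110
Trailing zeros: 1, so the lowest set bit is bit 1 (value 2).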